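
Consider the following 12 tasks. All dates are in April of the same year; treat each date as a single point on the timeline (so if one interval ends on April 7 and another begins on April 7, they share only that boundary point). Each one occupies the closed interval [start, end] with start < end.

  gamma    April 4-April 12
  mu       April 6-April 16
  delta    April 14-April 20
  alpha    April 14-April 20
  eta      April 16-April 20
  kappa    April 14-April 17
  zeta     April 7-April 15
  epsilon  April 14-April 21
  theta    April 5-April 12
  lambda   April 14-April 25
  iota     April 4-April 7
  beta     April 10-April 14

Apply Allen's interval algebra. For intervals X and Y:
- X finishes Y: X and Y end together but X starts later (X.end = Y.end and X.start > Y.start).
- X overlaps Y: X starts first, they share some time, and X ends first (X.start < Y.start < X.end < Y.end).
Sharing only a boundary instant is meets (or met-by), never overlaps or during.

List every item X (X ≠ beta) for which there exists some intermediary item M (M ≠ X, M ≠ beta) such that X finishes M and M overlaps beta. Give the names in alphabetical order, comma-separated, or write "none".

Target beta = [April 10, April 14].
Intermediaries M with M overlaps beta: gamma, theta.
Via gamma — items with X finishes gamma: theta.
Via theta — items with X finishes theta: none.
Union: theta.

theta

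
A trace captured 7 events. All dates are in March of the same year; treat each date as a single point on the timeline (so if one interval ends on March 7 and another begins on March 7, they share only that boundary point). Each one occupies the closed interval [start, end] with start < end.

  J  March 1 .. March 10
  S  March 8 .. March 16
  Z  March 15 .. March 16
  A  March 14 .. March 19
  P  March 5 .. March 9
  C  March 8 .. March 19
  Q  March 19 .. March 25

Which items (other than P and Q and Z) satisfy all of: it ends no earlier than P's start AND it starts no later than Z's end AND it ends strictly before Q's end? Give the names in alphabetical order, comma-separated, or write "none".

Conditions: its end is no earlier than P's start (X.end >= March 5) AND its start is no later than Z's end (X.start <= March 16) AND its end is strictly before Q's end (X.end < March 25).
A: end March 19 >= March 5? ✓; start March 14 <= March 16? ✓; end March 19 < March 25? ✓ → yes.
C: end March 19 >= March 5? ✓; start March 8 <= March 16? ✓; end March 19 < March 25? ✓ → yes.
J: end March 10 >= March 5? ✓; start March 1 <= March 16? ✓; end March 10 < March 25? ✓ → yes.
S: end March 16 >= March 5? ✓; start March 8 <= March 16? ✓; end March 16 < March 25? ✓ → yes.
Result: A, C, J, S.

A, C, J, S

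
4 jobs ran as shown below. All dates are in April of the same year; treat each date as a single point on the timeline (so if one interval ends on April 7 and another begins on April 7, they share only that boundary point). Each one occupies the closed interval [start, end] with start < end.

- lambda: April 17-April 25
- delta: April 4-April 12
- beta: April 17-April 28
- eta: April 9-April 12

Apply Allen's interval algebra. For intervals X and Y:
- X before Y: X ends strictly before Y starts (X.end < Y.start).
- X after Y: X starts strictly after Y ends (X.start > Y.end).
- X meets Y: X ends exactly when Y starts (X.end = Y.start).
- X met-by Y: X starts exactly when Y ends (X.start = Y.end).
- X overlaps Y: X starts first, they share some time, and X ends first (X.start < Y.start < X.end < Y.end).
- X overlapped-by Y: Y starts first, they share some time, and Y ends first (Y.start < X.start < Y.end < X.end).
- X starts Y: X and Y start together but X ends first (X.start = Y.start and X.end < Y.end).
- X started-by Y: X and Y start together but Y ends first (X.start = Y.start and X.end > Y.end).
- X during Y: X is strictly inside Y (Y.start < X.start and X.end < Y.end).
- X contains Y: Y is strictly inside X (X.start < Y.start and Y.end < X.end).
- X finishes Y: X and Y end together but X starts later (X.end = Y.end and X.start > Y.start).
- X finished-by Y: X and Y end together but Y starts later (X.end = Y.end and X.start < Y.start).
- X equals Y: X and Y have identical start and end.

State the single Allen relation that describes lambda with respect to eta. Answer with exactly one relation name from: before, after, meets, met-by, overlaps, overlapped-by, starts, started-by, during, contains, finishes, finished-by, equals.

lambda = [April 17, April 25]; eta = [April 9, April 12].
Compare endpoints: lambda.start > eta.start, lambda.start > eta.end, lambda.end > eta.start, lambda.end > eta.end.
That pattern is 'after'.

after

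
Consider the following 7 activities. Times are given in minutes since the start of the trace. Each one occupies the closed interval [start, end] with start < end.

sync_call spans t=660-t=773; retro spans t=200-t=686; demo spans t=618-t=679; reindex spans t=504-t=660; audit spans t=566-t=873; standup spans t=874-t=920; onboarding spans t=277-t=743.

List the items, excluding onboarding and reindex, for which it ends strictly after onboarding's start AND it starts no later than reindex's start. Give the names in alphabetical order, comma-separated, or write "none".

retro

Conditions: its end is strictly after onboarding's start (X.end > t=277) AND its start is no later than reindex's start (X.start <= t=504).
audit: end t=873 > t=277? ✓; start t=566 <= t=504? ✗ → no.
demo: end t=679 > t=277? ✓; start t=618 <= t=504? ✗ → no.
retro: end t=686 > t=277? ✓; start t=200 <= t=504? ✓ → yes.
standup: end t=920 > t=277? ✓; start t=874 <= t=504? ✗ → no.
sync_call: end t=773 > t=277? ✓; start t=660 <= t=504? ✗ → no.
Result: retro.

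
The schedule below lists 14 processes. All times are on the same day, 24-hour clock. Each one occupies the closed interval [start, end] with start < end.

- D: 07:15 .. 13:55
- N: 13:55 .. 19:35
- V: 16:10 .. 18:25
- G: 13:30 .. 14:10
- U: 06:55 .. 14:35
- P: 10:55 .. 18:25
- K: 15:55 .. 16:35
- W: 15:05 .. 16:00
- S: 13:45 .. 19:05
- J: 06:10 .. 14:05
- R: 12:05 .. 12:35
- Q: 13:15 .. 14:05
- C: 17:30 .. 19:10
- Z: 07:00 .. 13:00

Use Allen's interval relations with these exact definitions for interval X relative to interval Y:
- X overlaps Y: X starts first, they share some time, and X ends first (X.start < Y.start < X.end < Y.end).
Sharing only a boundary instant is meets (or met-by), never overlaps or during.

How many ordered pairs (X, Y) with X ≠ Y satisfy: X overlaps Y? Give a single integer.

27

Checking all 182 ordered pairs for relation 'overlaps'; matching pairs in alphabetical order:
(D, G): D overlaps G ✓
(D, P): D overlaps P ✓
(D, Q): D overlaps Q ✓
(D, S): D overlaps S ✓
(G, N): G overlaps N ✓
(G, S): G overlaps S ✓
(J, G): J overlaps G ✓
(J, N): J overlaps N ✓
(J, P): J overlaps P ✓
(J, S): J overlaps S ✓
(J, U): J overlaps U ✓
(K, V): K overlaps V ✓
(P, C): P overlaps C ✓
(P, N): P overlaps N ✓
(P, S): P overlaps S ✓
(Q, G): Q overlaps G ✓
(Q, N): Q overlaps N ✓
(Q, S): Q overlaps S ✓
(S, C): S overlaps C ✓
(S, N): S overlaps N ✓
(U, N): U overlaps N ✓
(U, P): U overlaps P ✓
(U, S): U overlaps S ✓
(V, C): V overlaps C ✓
... plus 3 further pairs not listed.
Count: 27.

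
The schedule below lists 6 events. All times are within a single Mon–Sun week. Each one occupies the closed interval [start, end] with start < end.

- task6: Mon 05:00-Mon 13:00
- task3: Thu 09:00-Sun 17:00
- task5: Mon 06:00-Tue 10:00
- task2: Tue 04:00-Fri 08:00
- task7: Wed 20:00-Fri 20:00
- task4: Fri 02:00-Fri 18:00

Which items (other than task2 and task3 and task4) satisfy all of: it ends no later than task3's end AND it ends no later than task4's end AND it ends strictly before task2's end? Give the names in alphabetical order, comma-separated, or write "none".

Conditions: its end is no later than task3's end (X.end <= Sun 17:00) AND its end is no later than task4's end (X.end <= Fri 18:00) AND its end is strictly before task2's end (X.end < Fri 08:00).
task5: end Tue 10:00 <= Sun 17:00? ✓; end Tue 10:00 <= Fri 18:00? ✓; end Tue 10:00 < Fri 08:00? ✓ → yes.
task6: end Mon 13:00 <= Sun 17:00? ✓; end Mon 13:00 <= Fri 18:00? ✓; end Mon 13:00 < Fri 08:00? ✓ → yes.
task7: end Fri 20:00 <= Sun 17:00? ✓; end Fri 20:00 <= Fri 18:00? ✗; end Fri 20:00 < Fri 08:00? ✗ → no.
Result: task5, task6.

task5, task6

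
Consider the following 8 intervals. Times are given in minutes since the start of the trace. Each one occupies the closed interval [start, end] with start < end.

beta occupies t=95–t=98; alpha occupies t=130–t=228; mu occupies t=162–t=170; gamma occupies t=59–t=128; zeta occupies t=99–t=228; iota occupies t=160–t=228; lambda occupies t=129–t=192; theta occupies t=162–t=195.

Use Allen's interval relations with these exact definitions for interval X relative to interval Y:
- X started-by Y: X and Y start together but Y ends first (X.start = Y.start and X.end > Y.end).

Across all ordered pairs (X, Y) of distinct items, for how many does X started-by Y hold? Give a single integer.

Checking all 56 ordered pairs for relation 'started-by'; matching pairs in alphabetical order:
(theta, mu): theta started-by mu ✓
Count: 1.

1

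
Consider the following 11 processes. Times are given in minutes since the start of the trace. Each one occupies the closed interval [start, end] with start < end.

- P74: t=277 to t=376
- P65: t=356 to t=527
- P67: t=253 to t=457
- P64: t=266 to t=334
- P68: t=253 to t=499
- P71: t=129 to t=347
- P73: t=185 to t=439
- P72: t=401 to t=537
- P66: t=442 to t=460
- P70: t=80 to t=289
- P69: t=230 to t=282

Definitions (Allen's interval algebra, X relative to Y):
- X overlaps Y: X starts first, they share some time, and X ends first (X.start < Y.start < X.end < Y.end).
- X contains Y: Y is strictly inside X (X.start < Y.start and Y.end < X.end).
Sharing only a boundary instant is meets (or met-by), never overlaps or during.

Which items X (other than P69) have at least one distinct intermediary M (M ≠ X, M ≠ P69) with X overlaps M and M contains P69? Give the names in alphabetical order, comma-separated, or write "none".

Target P69 = [t=230, t=282].
Intermediaries M with M contains P69: P70, P71, P73.
Via P70 — items with X overlaps P70: none.
Via P71 — items with X overlaps P71: P70.
Via P73 — items with X overlaps P73: P70, P71.
Union: P70, P71.

P70, P71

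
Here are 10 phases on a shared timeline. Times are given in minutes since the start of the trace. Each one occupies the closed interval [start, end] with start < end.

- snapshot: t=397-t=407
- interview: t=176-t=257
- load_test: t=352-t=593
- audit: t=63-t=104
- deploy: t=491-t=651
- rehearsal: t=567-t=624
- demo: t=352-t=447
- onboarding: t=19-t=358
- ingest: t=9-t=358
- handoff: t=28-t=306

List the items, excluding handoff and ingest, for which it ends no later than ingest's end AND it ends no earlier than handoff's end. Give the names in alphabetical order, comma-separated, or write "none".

onboarding

Conditions: its end is no later than ingest's end (X.end <= t=358) AND its end is no earlier than handoff's end (X.end >= t=306).
audit: end t=104 <= t=358? ✓; end t=104 >= t=306? ✗ → no.
demo: end t=447 <= t=358? ✗; end t=447 >= t=306? ✓ → no.
deploy: end t=651 <= t=358? ✗; end t=651 >= t=306? ✓ → no.
interview: end t=257 <= t=358? ✓; end t=257 >= t=306? ✗ → no.
load_test: end t=593 <= t=358? ✗; end t=593 >= t=306? ✓ → no.
onboarding: end t=358 <= t=358? ✓; end t=358 >= t=306? ✓ → yes.
rehearsal: end t=624 <= t=358? ✗; end t=624 >= t=306? ✓ → no.
snapshot: end t=407 <= t=358? ✗; end t=407 >= t=306? ✓ → no.
Result: onboarding.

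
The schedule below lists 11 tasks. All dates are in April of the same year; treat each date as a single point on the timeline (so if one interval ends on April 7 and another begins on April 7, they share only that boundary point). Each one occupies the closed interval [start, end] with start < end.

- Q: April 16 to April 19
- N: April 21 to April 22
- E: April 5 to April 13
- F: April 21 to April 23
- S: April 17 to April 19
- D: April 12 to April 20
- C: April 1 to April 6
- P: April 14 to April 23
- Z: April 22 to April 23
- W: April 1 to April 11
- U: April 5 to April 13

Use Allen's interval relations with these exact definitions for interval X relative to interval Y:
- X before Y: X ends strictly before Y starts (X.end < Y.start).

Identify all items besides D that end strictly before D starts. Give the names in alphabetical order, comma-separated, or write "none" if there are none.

Target D = [April 12, April 20].
C [April 1, April 6] → before → yes.
E [April 5, April 13] → overlaps → no.
F [April 21, April 23] → after → no.
N [April 21, April 22] → after → no.
P [April 14, April 23] → overlapped-by → no.
Q [April 16, April 19] → during → no.
S [April 17, April 19] → during → no.
U [April 5, April 13] → overlaps → no.
W [April 1, April 11] → before → yes.
Z [April 22, April 23] → after → no.
Result: C, W.

C, W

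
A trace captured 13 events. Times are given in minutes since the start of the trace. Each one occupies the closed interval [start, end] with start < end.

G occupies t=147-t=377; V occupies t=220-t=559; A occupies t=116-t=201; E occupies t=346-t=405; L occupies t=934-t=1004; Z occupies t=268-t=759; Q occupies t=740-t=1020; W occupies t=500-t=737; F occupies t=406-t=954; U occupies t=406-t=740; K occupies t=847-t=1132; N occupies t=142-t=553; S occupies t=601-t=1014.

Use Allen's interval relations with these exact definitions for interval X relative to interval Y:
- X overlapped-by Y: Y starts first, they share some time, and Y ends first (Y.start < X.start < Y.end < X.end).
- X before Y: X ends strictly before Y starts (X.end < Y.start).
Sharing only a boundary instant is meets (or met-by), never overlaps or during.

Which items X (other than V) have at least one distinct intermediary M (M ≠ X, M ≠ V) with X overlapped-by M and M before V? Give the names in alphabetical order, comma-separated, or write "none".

G, N

Target V = [t=220, t=559].
Intermediaries M with M before V: A.
Via A — items with X overlapped-by A: G, N.
Union: G, N.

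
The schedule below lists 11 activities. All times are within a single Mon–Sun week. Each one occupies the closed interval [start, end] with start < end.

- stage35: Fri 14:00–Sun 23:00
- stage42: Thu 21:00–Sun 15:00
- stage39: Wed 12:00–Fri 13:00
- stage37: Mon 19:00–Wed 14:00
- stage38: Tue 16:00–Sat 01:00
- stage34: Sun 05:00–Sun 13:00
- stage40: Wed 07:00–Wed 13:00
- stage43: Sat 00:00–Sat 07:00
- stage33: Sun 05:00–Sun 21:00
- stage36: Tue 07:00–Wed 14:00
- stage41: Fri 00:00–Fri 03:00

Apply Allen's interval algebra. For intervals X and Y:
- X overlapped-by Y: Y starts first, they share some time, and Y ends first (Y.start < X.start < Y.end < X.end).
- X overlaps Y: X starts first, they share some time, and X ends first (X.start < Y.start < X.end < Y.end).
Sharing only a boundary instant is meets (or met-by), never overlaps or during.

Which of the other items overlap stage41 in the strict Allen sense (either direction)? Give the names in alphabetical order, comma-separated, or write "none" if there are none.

Target stage41 = [Fri 00:00, Fri 03:00].
stage33 [Sun 05:00, Sun 21:00] → after → no.
stage34 [Sun 05:00, Sun 13:00] → after → no.
stage35 [Fri 14:00, Sun 23:00] → after → no.
stage36 [Tue 07:00, Wed 14:00] → before → no.
stage37 [Mon 19:00, Wed 14:00] → before → no.
stage38 [Tue 16:00, Sat 01:00] → contains → no.
stage39 [Wed 12:00, Fri 13:00] → contains → no.
stage40 [Wed 07:00, Wed 13:00] → before → no.
stage42 [Thu 21:00, Sun 15:00] → contains → no.
stage43 [Sat 00:00, Sat 07:00] → after → no.
Result: none.

none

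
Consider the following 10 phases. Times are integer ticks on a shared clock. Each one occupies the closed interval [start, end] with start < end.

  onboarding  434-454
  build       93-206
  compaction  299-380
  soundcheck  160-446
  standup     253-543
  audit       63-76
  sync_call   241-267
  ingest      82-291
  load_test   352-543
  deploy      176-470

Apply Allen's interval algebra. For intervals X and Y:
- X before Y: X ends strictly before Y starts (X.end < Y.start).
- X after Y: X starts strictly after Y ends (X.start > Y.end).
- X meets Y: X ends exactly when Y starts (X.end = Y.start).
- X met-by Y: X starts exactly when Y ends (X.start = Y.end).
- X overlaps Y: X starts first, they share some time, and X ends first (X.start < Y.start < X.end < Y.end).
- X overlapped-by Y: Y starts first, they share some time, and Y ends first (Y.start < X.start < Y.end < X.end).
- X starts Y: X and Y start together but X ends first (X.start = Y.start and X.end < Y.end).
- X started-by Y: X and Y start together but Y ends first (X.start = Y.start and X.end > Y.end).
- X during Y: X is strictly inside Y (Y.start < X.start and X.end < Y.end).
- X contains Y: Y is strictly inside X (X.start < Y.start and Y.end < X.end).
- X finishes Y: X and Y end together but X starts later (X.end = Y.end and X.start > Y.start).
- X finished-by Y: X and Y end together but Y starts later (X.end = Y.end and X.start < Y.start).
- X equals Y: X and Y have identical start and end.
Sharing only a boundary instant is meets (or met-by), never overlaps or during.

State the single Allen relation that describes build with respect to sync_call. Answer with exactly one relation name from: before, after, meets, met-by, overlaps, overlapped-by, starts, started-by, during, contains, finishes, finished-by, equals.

before

build = [93, 206]; sync_call = [241, 267].
Compare endpoints: build.start < sync_call.start, build.start < sync_call.end, build.end < sync_call.start, build.end < sync_call.end.
That pattern is 'before'.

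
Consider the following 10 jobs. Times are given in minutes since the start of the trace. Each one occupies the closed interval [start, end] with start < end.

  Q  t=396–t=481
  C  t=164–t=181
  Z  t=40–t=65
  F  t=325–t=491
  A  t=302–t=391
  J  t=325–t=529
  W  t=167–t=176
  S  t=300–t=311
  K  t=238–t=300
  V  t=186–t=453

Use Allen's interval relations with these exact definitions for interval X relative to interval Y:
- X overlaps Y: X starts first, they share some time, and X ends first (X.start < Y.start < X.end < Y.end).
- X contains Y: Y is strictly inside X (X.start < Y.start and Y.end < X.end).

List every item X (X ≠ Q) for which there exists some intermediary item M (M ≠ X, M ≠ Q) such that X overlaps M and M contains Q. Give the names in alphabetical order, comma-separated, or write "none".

Target Q = [t=396, t=481].
Intermediaries M with M contains Q: F, J.
Via F — items with X overlaps F: A, V.
Via J — items with X overlaps J: A, V.
Union: A, V.

A, V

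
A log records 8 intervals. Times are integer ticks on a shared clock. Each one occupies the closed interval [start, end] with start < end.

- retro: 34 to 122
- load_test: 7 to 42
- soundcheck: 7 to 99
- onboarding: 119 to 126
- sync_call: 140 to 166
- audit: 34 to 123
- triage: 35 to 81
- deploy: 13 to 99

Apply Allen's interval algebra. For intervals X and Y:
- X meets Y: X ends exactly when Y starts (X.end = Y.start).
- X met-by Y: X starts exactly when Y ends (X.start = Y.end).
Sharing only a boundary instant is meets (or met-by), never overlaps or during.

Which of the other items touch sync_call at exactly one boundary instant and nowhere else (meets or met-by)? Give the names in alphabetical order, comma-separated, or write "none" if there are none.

Target sync_call = [140, 166].
audit [34, 123] → before → no.
deploy [13, 99] → before → no.
load_test [7, 42] → before → no.
onboarding [119, 126] → before → no.
retro [34, 122] → before → no.
soundcheck [7, 99] → before → no.
triage [35, 81] → before → no.
Result: none.

none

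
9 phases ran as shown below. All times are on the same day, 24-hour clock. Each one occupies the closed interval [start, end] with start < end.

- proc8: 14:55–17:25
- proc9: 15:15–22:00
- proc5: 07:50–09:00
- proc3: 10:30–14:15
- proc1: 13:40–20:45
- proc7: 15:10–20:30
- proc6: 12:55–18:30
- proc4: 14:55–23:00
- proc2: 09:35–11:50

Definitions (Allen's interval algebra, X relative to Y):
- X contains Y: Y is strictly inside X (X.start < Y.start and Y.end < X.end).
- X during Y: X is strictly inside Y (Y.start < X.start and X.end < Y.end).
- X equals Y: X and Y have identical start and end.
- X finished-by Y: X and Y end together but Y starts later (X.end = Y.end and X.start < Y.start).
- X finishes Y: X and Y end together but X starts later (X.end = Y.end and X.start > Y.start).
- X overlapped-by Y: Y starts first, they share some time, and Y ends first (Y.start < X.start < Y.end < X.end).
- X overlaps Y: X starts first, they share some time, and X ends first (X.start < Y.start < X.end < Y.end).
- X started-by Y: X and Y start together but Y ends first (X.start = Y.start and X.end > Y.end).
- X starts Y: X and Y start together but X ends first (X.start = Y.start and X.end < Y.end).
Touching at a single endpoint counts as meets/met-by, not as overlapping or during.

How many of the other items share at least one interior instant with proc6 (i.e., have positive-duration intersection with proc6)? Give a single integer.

Target proc6 = [12:55, 18:30].
proc1 [13:40, 20:45] → overlapped-by → counts.
proc2 [09:35, 11:50] → before → no.
proc3 [10:30, 14:15] → overlaps → counts.
proc4 [14:55, 23:00] → overlapped-by → counts.
proc5 [07:50, 09:00] → before → no.
proc7 [15:10, 20:30] → overlapped-by → counts.
proc8 [14:55, 17:25] → during → counts.
proc9 [15:15, 22:00] → overlapped-by → counts.
Total: 6.

6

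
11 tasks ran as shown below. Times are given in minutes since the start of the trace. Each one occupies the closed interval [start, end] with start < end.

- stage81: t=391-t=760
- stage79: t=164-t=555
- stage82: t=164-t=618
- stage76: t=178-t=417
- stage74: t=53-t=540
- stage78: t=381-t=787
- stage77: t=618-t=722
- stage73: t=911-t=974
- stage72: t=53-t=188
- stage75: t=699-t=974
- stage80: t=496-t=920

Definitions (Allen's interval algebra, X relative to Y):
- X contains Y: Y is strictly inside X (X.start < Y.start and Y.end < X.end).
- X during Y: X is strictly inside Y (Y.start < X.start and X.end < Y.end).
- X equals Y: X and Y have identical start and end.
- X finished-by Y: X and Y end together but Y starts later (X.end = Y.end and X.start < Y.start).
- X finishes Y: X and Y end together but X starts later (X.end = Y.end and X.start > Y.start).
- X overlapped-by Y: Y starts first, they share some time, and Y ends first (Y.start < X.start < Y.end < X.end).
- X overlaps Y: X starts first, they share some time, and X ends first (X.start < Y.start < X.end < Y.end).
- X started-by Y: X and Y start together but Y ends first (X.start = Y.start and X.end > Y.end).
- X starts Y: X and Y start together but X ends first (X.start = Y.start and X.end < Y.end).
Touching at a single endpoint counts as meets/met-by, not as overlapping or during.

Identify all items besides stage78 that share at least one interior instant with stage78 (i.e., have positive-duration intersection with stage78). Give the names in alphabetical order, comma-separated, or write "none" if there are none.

stage74, stage75, stage76, stage77, stage79, stage80, stage81, stage82

Target stage78 = [t=381, t=787].
stage72 [t=53, t=188] → before → no.
stage73 [t=911, t=974] → after → no.
stage74 [t=53, t=540] → overlaps → yes.
stage75 [t=699, t=974] → overlapped-by → yes.
stage76 [t=178, t=417] → overlaps → yes.
stage77 [t=618, t=722] → during → yes.
stage79 [t=164, t=555] → overlaps → yes.
stage80 [t=496, t=920] → overlapped-by → yes.
stage81 [t=391, t=760] → during → yes.
stage82 [t=164, t=618] → overlaps → yes.
Result: stage74, stage75, stage76, stage77, stage79, stage80, stage81, stage82.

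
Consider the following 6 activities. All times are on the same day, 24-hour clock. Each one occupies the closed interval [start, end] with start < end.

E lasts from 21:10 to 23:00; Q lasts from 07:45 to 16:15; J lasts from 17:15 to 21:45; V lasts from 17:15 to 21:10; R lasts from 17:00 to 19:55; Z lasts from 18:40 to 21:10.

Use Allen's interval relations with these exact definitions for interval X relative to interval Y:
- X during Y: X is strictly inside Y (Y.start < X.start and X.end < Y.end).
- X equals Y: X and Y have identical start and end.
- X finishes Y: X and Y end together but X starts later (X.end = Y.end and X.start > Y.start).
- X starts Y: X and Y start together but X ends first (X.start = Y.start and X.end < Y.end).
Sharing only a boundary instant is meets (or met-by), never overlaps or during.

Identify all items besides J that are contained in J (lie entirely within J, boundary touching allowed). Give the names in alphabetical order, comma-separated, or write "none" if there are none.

Target J = [17:15, 21:45].
E [21:10, 23:00] → overlapped-by → no.
Q [07:45, 16:15] → before → no.
R [17:00, 19:55] → overlaps → no.
V [17:15, 21:10] → starts → yes.
Z [18:40, 21:10] → during → yes.
Result: V, Z.

V, Z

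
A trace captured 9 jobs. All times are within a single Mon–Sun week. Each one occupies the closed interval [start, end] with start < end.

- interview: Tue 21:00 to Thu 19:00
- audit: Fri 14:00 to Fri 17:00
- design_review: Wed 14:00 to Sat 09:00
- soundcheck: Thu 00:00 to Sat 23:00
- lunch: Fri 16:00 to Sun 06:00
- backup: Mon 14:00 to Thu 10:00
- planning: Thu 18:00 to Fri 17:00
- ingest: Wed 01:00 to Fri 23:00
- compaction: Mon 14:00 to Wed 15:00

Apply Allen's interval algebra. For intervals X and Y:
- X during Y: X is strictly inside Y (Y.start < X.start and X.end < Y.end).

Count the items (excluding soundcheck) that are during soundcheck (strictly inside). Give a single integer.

Target soundcheck = [Thu 00:00, Sat 23:00].
audit [Fri 14:00, Fri 17:00] → during → counts.
backup [Mon 14:00, Thu 10:00] → overlaps → no.
compaction [Mon 14:00, Wed 15:00] → before → no.
design_review [Wed 14:00, Sat 09:00] → overlaps → no.
ingest [Wed 01:00, Fri 23:00] → overlaps → no.
interview [Tue 21:00, Thu 19:00] → overlaps → no.
lunch [Fri 16:00, Sun 06:00] → overlapped-by → no.
planning [Thu 18:00, Fri 17:00] → during → counts.
Total: 2.

2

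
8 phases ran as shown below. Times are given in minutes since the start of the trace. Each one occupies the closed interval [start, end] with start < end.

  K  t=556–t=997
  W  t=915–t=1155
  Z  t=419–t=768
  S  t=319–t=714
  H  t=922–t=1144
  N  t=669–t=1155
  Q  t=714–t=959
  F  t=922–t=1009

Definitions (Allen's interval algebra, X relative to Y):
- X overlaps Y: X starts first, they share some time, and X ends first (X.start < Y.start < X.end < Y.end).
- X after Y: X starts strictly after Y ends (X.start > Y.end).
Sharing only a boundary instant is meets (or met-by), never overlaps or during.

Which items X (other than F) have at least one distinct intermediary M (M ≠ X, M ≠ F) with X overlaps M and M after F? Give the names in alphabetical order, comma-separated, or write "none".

Target F = [t=922, t=1009].
Intermediaries M with M after F: none.
Union: none.

none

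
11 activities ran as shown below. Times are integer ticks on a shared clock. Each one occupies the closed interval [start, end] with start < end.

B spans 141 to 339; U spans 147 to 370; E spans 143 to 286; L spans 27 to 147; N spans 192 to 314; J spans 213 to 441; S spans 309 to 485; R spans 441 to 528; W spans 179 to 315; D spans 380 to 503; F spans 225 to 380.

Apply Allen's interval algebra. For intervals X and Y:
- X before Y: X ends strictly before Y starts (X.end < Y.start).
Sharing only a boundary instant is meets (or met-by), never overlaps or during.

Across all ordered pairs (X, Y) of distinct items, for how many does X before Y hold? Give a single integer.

Checking all 110 ordered pairs for relation 'before'; matching pairs in alphabetical order:
(B, D): B before D ✓
(B, R): B before R ✓
(E, D): E before D ✓
(E, R): E before R ✓
(E, S): E before S ✓
(F, R): F before R ✓
(L, D): L before D ✓
(L, F): L before F ✓
(L, J): L before J ✓
(L, N): L before N ✓
(L, R): L before R ✓
(L, S): L before S ✓
(L, W): L before W ✓
(N, D): N before D ✓
(N, R): N before R ✓
(U, D): U before D ✓
(U, R): U before R ✓
(W, D): W before D ✓
(W, R): W before R ✓
Count: 19.

19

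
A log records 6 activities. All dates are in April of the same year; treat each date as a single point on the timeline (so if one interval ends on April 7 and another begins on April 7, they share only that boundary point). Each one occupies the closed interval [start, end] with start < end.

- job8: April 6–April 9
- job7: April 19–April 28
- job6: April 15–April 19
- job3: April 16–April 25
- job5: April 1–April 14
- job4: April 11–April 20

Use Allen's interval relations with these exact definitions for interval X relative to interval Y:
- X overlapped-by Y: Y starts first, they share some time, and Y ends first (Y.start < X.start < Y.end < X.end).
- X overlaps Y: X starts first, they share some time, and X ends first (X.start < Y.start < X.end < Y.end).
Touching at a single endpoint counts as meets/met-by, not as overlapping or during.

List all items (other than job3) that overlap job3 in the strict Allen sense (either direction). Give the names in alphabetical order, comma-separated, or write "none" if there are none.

job4, job6, job7

Target job3 = [April 16, April 25].
job4 [April 11, April 20] → overlaps → yes.
job5 [April 1, April 14] → before → no.
job6 [April 15, April 19] → overlaps → yes.
job7 [April 19, April 28] → overlapped-by → yes.
job8 [April 6, April 9] → before → no.
Result: job4, job6, job7.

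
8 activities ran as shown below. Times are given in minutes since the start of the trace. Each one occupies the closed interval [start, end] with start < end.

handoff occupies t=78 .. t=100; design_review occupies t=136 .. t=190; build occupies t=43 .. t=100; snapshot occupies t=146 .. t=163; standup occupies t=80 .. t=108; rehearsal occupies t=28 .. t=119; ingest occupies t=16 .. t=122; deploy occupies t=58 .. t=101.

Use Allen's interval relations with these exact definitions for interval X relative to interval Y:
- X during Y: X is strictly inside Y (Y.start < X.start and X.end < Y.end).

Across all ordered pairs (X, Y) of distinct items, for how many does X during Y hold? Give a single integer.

Checking all 56 ordered pairs for relation 'during'; matching pairs in alphabetical order:
(build, ingest): build during ingest ✓
(build, rehearsal): build during rehearsal ✓
(deploy, ingest): deploy during ingest ✓
(deploy, rehearsal): deploy during rehearsal ✓
(handoff, deploy): handoff during deploy ✓
(handoff, ingest): handoff during ingest ✓
(handoff, rehearsal): handoff during rehearsal ✓
(rehearsal, ingest): rehearsal during ingest ✓
(snapshot, design_review): snapshot during design_review ✓
(standup, ingest): standup during ingest ✓
(standup, rehearsal): standup during rehearsal ✓
Count: 11.

11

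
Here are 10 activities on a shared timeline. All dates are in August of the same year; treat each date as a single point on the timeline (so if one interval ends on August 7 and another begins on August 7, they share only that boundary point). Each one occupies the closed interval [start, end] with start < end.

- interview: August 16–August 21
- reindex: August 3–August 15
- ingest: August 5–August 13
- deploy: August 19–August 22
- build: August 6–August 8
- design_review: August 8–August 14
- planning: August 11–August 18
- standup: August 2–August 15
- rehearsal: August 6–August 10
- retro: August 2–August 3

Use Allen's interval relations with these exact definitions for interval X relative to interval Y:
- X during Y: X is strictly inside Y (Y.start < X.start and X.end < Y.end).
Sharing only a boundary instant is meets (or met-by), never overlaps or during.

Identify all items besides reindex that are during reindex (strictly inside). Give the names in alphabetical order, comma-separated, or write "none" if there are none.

Target reindex = [August 3, August 15].
build [August 6, August 8] → during → yes.
deploy [August 19, August 22] → after → no.
design_review [August 8, August 14] → during → yes.
ingest [August 5, August 13] → during → yes.
interview [August 16, August 21] → after → no.
planning [August 11, August 18] → overlapped-by → no.
rehearsal [August 6, August 10] → during → yes.
retro [August 2, August 3] → meets → no.
standup [August 2, August 15] → finished-by → no.
Result: build, design_review, ingest, rehearsal.

build, design_review, ingest, rehearsal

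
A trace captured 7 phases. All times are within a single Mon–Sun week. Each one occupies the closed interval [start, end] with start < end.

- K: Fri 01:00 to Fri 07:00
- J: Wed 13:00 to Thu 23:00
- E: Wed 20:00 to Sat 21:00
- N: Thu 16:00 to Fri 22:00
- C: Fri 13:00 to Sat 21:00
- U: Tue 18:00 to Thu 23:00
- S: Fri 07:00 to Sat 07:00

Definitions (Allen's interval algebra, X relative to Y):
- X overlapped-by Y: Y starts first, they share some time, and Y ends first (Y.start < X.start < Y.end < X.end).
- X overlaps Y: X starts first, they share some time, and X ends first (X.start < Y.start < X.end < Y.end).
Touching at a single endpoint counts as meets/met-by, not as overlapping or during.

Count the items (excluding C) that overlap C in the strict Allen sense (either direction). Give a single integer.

2

Target C = [Fri 13:00, Sat 21:00].
E [Wed 20:00, Sat 21:00] → finished-by → no.
J [Wed 13:00, Thu 23:00] → before → no.
K [Fri 01:00, Fri 07:00] → before → no.
N [Thu 16:00, Fri 22:00] → overlaps → counts.
S [Fri 07:00, Sat 07:00] → overlaps → counts.
U [Tue 18:00, Thu 23:00] → before → no.
Total: 2.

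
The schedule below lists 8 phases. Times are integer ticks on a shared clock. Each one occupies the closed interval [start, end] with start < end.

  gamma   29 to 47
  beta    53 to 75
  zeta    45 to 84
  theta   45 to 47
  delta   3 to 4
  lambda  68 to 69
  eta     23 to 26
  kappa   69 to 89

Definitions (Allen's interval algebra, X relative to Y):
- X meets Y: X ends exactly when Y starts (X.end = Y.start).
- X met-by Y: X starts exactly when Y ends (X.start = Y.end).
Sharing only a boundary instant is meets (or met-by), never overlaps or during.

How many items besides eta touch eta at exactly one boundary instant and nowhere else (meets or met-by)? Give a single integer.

Target eta = [23, 26].
beta [53, 75] → after → no.
delta [3, 4] → before → no.
gamma [29, 47] → after → no.
kappa [69, 89] → after → no.
lambda [68, 69] → after → no.
theta [45, 47] → after → no.
zeta [45, 84] → after → no.
Total: 0.

0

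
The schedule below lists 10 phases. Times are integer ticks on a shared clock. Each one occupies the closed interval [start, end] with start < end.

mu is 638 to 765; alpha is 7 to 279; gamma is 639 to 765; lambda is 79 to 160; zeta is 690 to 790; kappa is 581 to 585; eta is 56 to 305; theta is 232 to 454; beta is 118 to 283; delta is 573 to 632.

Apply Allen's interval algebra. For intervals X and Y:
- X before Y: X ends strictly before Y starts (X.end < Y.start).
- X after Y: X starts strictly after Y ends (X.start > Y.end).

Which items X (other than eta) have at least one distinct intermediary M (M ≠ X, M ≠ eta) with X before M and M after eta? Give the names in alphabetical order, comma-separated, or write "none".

alpha, beta, delta, kappa, lambda, theta

Target eta = [56, 305].
Intermediaries M with M after eta: delta, gamma, kappa, mu, zeta.
Via delta — items with X before delta: alpha, beta, lambda, theta.
Via gamma — items with X before gamma: alpha, beta, delta, kappa, lambda, theta.
Via kappa — items with X before kappa: alpha, beta, lambda, theta.
Via mu — items with X before mu: alpha, beta, delta, kappa, lambda, theta.
Via zeta — items with X before zeta: alpha, beta, delta, kappa, lambda, theta.
Union: alpha, beta, delta, kappa, lambda, theta.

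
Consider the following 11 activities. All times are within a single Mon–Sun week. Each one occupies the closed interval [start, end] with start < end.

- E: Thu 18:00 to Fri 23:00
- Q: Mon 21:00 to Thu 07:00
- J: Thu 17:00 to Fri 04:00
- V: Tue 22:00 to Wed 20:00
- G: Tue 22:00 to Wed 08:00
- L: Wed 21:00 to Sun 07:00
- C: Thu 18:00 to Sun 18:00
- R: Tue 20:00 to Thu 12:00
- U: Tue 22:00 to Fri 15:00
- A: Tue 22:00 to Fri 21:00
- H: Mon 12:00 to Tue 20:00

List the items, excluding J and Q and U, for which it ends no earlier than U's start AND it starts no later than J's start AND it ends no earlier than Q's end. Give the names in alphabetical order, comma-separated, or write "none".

Conditions: its end is no earlier than U's start (X.end >= Tue 22:00) AND its start is no later than J's start (X.start <= Thu 17:00) AND its end is no earlier than Q's end (X.end >= Thu 07:00).
A: end Fri 21:00 >= Tue 22:00? ✓; start Tue 22:00 <= Thu 17:00? ✓; end Fri 21:00 >= Thu 07:00? ✓ → yes.
C: end Sun 18:00 >= Tue 22:00? ✓; start Thu 18:00 <= Thu 17:00? ✗; end Sun 18:00 >= Thu 07:00? ✓ → no.
E: end Fri 23:00 >= Tue 22:00? ✓; start Thu 18:00 <= Thu 17:00? ✗; end Fri 23:00 >= Thu 07:00? ✓ → no.
G: end Wed 08:00 >= Tue 22:00? ✓; start Tue 22:00 <= Thu 17:00? ✓; end Wed 08:00 >= Thu 07:00? ✗ → no.
H: end Tue 20:00 >= Tue 22:00? ✗; start Mon 12:00 <= Thu 17:00? ✓; end Tue 20:00 >= Thu 07:00? ✗ → no.
L: end Sun 07:00 >= Tue 22:00? ✓; start Wed 21:00 <= Thu 17:00? ✓; end Sun 07:00 >= Thu 07:00? ✓ → yes.
R: end Thu 12:00 >= Tue 22:00? ✓; start Tue 20:00 <= Thu 17:00? ✓; end Thu 12:00 >= Thu 07:00? ✓ → yes.
V: end Wed 20:00 >= Tue 22:00? ✓; start Tue 22:00 <= Thu 17:00? ✓; end Wed 20:00 >= Thu 07:00? ✗ → no.
Result: A, L, R.

A, L, R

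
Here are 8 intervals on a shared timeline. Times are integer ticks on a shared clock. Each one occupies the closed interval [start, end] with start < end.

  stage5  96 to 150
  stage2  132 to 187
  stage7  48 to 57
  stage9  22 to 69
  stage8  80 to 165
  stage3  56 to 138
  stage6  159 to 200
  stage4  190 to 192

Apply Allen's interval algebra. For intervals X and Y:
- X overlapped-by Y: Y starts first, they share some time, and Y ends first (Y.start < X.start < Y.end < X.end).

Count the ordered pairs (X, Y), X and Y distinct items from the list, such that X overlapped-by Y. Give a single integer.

Checking all 56 ordered pairs for relation 'overlapped-by'; matching pairs in alphabetical order:
(stage2, stage3): stage2 overlapped-by stage3 ✓
(stage2, stage5): stage2 overlapped-by stage5 ✓
(stage2, stage8): stage2 overlapped-by stage8 ✓
(stage3, stage7): stage3 overlapped-by stage7 ✓
(stage3, stage9): stage3 overlapped-by stage9 ✓
(stage5, stage3): stage5 overlapped-by stage3 ✓
(stage6, stage2): stage6 overlapped-by stage2 ✓
(stage6, stage8): stage6 overlapped-by stage8 ✓
(stage8, stage3): stage8 overlapped-by stage3 ✓
Count: 9.

9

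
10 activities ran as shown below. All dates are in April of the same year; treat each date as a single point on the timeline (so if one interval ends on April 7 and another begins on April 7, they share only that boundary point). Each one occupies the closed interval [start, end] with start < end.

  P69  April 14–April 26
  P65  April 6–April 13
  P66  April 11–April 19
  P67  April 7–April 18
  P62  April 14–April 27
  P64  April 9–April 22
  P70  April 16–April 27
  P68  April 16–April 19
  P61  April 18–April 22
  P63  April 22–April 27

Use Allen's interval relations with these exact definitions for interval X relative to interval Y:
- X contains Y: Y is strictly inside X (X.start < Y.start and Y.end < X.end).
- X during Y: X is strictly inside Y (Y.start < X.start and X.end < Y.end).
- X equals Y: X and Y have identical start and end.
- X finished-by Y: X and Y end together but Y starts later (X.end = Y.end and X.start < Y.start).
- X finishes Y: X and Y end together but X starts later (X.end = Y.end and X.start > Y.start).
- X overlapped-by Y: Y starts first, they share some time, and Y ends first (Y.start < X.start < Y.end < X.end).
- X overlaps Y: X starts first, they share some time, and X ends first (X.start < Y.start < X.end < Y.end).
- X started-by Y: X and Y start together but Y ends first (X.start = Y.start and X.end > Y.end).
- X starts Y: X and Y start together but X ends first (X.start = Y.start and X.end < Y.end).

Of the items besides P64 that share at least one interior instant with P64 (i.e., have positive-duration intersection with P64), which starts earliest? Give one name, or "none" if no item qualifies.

Target P64 = [April 9, April 22].
P61 [April 18, April 22] → finishes → candidate.
P62 [April 14, April 27] → overlapped-by → candidate.
P63 [April 22, April 27] → met-by → excluded.
P65 [April 6, April 13] → overlaps → candidate.
P66 [April 11, April 19] → during → candidate.
P67 [April 7, April 18] → overlaps → candidate.
P68 [April 16, April 19] → during → candidate.
P69 [April 14, April 26] → overlapped-by → candidate.
P70 [April 16, April 27] → overlapped-by → candidate.
Among candidates, earliest start is April 6 → P65.

P65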